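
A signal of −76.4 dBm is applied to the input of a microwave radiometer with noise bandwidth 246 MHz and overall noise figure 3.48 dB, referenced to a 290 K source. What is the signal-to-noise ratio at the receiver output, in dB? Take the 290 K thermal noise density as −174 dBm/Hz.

10.2 dB

Noise floor: N = −174 + 10 log₁₀(B) + NF
10 log₁₀(2.46×10⁸) = 83.91 dB
N = −174 + 83.91 + 3.48 = −86.61 dBm
SNR = P_sig − N = −76.4 − (−86.61) = 10.21 dB → 10.2 dB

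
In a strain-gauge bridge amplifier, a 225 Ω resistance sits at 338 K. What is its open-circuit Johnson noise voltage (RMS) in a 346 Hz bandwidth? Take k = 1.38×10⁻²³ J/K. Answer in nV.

V_n = √(4kTRB)
4kTRB = 4 × 1.38×10⁻²³ × 338 × 2.25×10² × 3.46×10² = 1.45×10⁻¹⁵ V²
V_n = √(1.45×10⁻¹⁵) = 3.81×10⁻⁸ V = 38.1 nV

38.1 nV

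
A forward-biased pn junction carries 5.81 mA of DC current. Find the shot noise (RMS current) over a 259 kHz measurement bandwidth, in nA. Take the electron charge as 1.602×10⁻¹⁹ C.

I_n = √(2qI·B)
2qI·B = 2 × 1.602×10⁻¹⁹ × 5.81×10⁻³ × 2.59×10⁵ = 4.82×10⁻¹⁶ A²
I_n = √(4.82×10⁻¹⁶) = 2.20×10⁻⁸ A = 22.0 nA

22.0 nA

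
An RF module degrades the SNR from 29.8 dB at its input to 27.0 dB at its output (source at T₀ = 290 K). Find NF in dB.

NF (dB) = SNR_in(dB) − SNR_out(dB) when the source is at T₀
NF = 29.8 − 27.0 = 2.8 dB

2.8 dB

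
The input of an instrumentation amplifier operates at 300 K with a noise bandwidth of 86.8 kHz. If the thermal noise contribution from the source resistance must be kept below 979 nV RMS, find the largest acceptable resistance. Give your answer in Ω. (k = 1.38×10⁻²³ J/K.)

667 Ω

Johnson–Nyquist: V_n = √(4kTRB) ⇒ R = V_n² / (4kTB)
4kTB = 4 × 1.38×10⁻²³ × 300 × 8.68×10⁴ = 1.44×10⁻¹⁵
R = (9.79×10⁻⁷)² / 1.44×10⁻¹⁵ = 6.67×10² Ω = 667 Ω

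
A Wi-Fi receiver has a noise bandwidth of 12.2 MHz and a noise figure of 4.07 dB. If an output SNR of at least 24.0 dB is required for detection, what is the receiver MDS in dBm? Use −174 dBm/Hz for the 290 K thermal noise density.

−75.1 dBm

Sensitivity = −174 + 10 log₁₀(B) + NF + SNR_min
= −174 + 70.86 + 4.07 + 24.0
= −75.07 dBm → −75.1 dBm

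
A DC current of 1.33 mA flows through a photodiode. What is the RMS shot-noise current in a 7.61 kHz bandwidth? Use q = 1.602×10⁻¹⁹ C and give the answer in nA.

1.80 nA

I_n = √(2qI·B)
2qI·B = 2 × 1.602×10⁻¹⁹ × 1.33×10⁻³ × 7.61×10³ = 3.24×10⁻¹⁸ A²
I_n = √(3.24×10⁻¹⁸) = 1.80×10⁻⁹ A = 1.80 nA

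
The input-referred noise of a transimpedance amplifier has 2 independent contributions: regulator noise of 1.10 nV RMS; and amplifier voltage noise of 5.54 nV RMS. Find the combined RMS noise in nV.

Uncorrelated sources add in power (mean-square): V_tot = √(ΣV_i²)
V_tot = √[(1.10×10⁻⁹)² + (5.54×10⁻⁹)²] = 5.65×10⁻⁹ V = 5.65 nV

5.65 nV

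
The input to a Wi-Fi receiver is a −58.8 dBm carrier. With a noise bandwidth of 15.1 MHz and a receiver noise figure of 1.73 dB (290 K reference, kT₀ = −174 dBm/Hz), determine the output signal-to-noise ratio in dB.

41.7 dB

Noise floor: N = −174 + 10 log₁₀(B) + NF
10 log₁₀(1.51×10⁷) = 71.79 dB
N = −174 + 71.79 + 1.73 = −100.48 dBm
SNR = P_sig − N = −58.8 − (−100.48) = 41.68 dB → 41.7 dB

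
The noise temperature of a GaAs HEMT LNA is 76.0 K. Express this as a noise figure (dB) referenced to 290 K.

F = 1 + T_e/T₀ = 1 + 76.0/290 = 1.26207
NF = 10 log₁₀(1.26207) = 1.01 dB

1.01 dB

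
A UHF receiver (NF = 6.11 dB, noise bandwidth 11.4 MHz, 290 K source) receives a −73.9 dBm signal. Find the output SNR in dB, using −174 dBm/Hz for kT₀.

23.4 dB

Noise floor: N = −174 + 10 log₁₀(B) + NF
10 log₁₀(1.14×10⁷) = 70.57 dB
N = −174 + 70.57 + 6.11 = −97.32 dBm
SNR = P_sig − N = −73.9 − (−97.32) = 23.42 dB → 23.4 dB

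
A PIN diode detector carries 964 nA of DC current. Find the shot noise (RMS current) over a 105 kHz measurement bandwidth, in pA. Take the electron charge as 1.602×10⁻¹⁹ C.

180 pA

I_n = √(2qI·B)
2qI·B = 2 × 1.602×10⁻¹⁹ × 9.64×10⁻⁷ × 1.05×10⁵ = 3.24×10⁻²⁰ A²
I_n = √(3.24×10⁻²⁰) = 1.80×10⁻¹⁰ A = 180 pA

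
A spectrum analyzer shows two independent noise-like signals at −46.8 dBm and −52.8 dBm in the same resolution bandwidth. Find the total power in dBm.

Convert to linear, add, convert back:
P₁ = 2.09×10⁻⁸ W, P₂ = 5.25×10⁻⁹ W
P_tot = 2.61×10⁻⁸ W → 10 log₁₀(P_tot / 10⁻³) = −45.8 dBm

−45.8 dBm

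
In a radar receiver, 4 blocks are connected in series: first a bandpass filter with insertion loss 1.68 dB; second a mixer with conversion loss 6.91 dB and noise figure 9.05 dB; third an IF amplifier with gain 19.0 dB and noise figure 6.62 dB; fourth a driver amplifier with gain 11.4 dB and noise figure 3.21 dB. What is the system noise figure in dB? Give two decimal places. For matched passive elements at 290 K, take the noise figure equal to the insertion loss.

Convert to linear (a loss of L dB is a gain of −L dB): F_i = 10^(NF_i/10), G_i = 10^(G_i,dB/10)
  Stage 1: F_1 = 10^(1.68/10) = 1.472, G_1 = 10^(−1.68/10) = 0.6792
  Stage 2: F_2 = 10^(9.05/10) = 8.035, G_2 = 10^(−6.91/10) = 0.2037
  Stage 3: F_3 = 10^(6.62/10) = 4.592, G_3 = 10^(19.0/10) = 79.43
  Stage 4: F_4 = 10^(3.21/10) = 2.094, G_4 = 10^(11.4/10) = 13.80
Friis cascade:
  F = 1.472 + (8.035 − 1)/0.6792 + (4.592 − 1)/0.1384 + (2.094 − 1)/10.99 = 37.89
NF = 10 log₁₀(37.89) = 15.79 dB

15.79 dB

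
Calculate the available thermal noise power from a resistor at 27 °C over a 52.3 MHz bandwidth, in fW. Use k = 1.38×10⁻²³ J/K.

217 fW

T = 27 °C + 273.15 = 300.15 K
P_n = kTB = 1.38×10⁻²³ × 300.15 × 5.23×10⁷ = 2.17×10⁻¹³ W = 217 fW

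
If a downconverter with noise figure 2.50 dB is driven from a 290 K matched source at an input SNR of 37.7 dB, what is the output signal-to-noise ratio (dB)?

35.20 dB

By definition F = SNR_in/SNR_out, so in dB: SNR_out = SNR_in − NF
SNR_out = 37.7 − 2.50 = 35.20 dB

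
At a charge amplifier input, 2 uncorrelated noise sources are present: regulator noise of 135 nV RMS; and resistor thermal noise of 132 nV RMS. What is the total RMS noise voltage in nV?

Uncorrelated sources add in power (mean-square): V_tot = √(ΣV_i²)
V_tot = √[(1.35×10⁻⁷)² + (1.32×10⁻⁷)²] = 1.89×10⁻⁷ V = 189 nV

189 nV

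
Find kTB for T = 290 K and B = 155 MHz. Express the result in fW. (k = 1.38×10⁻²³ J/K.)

P_n = kTB = 1.38×10⁻²³ × 290 × 1.55×10⁸ = 6.20×10⁻¹³ W = 620 fW

620 fW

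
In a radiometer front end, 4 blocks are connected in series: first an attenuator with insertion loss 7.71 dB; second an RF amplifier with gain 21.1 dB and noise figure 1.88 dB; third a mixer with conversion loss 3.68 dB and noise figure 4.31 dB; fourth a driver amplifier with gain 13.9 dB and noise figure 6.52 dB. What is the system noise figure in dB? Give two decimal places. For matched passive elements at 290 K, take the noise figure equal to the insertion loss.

9.80 dB

Convert to linear (a loss of L dB is a gain of −L dB): F_i = 10^(NF_i/10), G_i = 10^(G_i,dB/10)
  Stage 1: F_1 = 10^(7.71/10) = 5.902, G_1 = 10^(−7.71/10) = 0.1694
  Stage 2: F_2 = 10^(1.88/10) = 1.542, G_2 = 10^(21.1/10) = 128.8
  Stage 3: F_3 = 10^(4.31/10) = 2.698, G_3 = 10^(−3.68/10) = 0.4285
  Stage 4: F_4 = 10^(6.52/10) = 4.487, G_4 = 10^(13.9/10) = 24.55
Friis cascade:
  F = 5.902 + (1.542 − 1)/0.1694 + (2.698 − 1)/21.83 + (4.487 − 1)/9.354 = 9.550
NF = 10 log₁₀(9.550) = 9.80 dB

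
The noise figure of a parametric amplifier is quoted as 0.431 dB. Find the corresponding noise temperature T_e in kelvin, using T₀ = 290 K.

30.3 K

F = 10^(0.431/10) = 1.10433
T_e = (F − 1)·T₀ = (1.10433 − 1) × 290 = 30.3 K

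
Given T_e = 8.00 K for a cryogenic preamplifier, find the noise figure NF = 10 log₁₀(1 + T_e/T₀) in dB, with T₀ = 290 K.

0.118 dB

F = 1 + T_e/T₀ = 1 + 8.00/290 = 1.02759
NF = 10 log₁₀(1.02759) = 0.118 dB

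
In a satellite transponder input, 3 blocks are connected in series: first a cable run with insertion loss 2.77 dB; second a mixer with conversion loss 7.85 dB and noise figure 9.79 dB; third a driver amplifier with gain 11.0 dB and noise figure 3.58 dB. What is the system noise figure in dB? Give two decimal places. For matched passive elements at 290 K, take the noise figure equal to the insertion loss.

Convert to linear (a loss of L dB is a gain of −L dB): F_i = 10^(NF_i/10), G_i = 10^(G_i,dB/10)
  Stage 1: F_1 = 10^(2.77/10) = 1.892, G_1 = 10^(−2.77/10) = 0.5284
  Stage 2: F_2 = 10^(9.79/10) = 9.528, G_2 = 10^(−7.85/10) = 0.1641
  Stage 3: F_3 = 10^(3.58/10) = 2.280, G_3 = 10^(11.0/10) = 12.59
Friis cascade:
  F = 1.892 + (9.528 − 1)/0.5284 + (2.280 − 1)/0.08670 = 32.80
NF = 10 log₁₀(32.80) = 15.16 dB

15.16 dB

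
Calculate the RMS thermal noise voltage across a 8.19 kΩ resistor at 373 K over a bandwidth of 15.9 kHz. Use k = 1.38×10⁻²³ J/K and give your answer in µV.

V_n = √(4kTRB)
4kTRB = 4 × 1.38×10⁻²³ × 373 × 8.19×10³ × 1.59×10⁴ = 2.68×10⁻¹² V²
V_n = √(2.68×10⁻¹²) = 1.64×10⁻⁶ V = 1.64 µV

1.64 µV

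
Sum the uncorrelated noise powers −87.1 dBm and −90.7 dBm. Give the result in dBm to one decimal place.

−85.5 dBm

Convert to linear, add, convert back:
P₁ = 1.95×10⁻¹² W, P₂ = 8.51×10⁻¹³ W
P_tot = 2.80×10⁻¹² W → 10 log₁₀(P_tot / 10⁻³) = −85.5 dBm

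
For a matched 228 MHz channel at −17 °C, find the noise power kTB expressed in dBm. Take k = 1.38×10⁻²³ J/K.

−90.9 dBm

T = −17 °C + 273.15 = 256.15 K
P_n = kTB = 1.38×10⁻²³ × 256.15 × 2.28×10⁸ = 8.06×10⁻¹³ W
In dBm: 10 log₁₀(8.06×10⁻¹³ / 10⁻³) = −90.9 dBm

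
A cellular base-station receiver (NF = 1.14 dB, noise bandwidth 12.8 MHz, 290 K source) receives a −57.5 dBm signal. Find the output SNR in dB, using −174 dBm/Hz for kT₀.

Noise floor: N = −174 + 10 log₁₀(B) + NF
10 log₁₀(1.28×10⁷) = 71.07 dB
N = −174 + 71.07 + 1.14 = −101.79 dBm
SNR = P_sig − N = −57.5 − (−101.79) = 44.29 dB → 44.3 dB

44.3 dB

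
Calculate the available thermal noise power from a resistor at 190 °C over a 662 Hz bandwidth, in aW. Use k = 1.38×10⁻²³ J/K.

T = 190 °C + 273.15 = 463.15 K
P_n = kTB = 1.38×10⁻²³ × 463.15 × 6.62×10² = 4.23×10⁻¹⁸ W = 4.23 aW

4.23 aW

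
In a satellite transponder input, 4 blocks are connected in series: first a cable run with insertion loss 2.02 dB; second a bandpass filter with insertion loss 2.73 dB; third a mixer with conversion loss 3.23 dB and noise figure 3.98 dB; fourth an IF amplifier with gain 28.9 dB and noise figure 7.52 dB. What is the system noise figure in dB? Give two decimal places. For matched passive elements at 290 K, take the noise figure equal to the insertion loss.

Convert to linear (a loss of L dB is a gain of −L dB): F_i = 10^(NF_i/10), G_i = 10^(G_i,dB/10)
  Stage 1: F_1 = 10^(2.02/10) = 1.592, G_1 = 10^(−2.02/10) = 0.6281
  Stage 2: F_2 = 10^(2.73/10) = 1.875, G_2 = 10^(−2.73/10) = 0.5333
  Stage 3: F_3 = 10^(3.98/10) = 2.500, G_3 = 10^(−3.23/10) = 0.4753
  Stage 4: F_4 = 10^(7.52/10) = 5.649, G_4 = 10^(28.9/10) = 776.2
Friis cascade:
  F = 1.592 + (1.875 − 1)/0.6281 + (2.500 − 1)/0.3350 + (5.649 − 1)/0.1592 = 36.67
NF = 10 log₁₀(36.67) = 15.64 dB

15.64 dB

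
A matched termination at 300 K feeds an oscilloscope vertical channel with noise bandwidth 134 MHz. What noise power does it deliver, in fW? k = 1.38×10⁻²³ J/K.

P_n = kTB = 1.38×10⁻²³ × 300 × 1.34×10⁸ = 5.55×10⁻¹³ W = 555 fW

555 fW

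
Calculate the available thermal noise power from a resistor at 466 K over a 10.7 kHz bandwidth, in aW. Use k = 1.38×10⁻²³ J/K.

68.8 aW

P_n = kTB = 1.38×10⁻²³ × 466 × 1.07×10⁴ = 6.88×10⁻¹⁷ W = 68.8 aW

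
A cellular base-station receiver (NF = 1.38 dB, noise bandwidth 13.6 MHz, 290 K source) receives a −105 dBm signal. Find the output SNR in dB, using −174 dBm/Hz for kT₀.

−3.7 dB

Noise floor: N = −174 + 10 log₁₀(B) + NF
10 log₁₀(1.36×10⁷) = 71.34 dB
N = −174 + 71.34 + 1.38 = −101.28 dBm
SNR = P_sig − N = −105 − (−101.28) = −3.72 dB → −3.7 dB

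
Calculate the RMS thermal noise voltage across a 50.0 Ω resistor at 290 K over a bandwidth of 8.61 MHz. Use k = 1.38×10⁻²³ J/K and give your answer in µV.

V_n = √(4kTRB)
4kTRB = 4 × 1.38×10⁻²³ × 290 × 5.00×10¹ × 8.61×10⁶ = 6.89×10⁻¹² V²
V_n = √(6.89×10⁻¹²) = 2.63×10⁻⁶ V = 2.63 µV

2.63 µV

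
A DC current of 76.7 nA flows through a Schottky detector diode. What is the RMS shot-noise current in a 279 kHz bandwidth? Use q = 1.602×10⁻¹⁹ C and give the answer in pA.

82.8 pA

I_n = √(2qI·B)
2qI·B = 2 × 1.602×10⁻¹⁹ × 7.67×10⁻⁸ × 2.79×10⁵ = 6.86×10⁻²¹ A²
I_n = √(6.86×10⁻²¹) = 8.28×10⁻¹¹ A = 82.8 pA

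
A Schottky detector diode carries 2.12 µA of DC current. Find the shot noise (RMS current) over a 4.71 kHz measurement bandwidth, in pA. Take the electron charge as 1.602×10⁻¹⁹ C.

56.6 pA

I_n = √(2qI·B)
2qI·B = 2 × 1.602×10⁻¹⁹ × 2.12×10⁻⁶ × 4.71×10³ = 3.20×10⁻²¹ A²
I_n = √(3.20×10⁻²¹) = 5.66×10⁻¹¹ A = 56.6 pA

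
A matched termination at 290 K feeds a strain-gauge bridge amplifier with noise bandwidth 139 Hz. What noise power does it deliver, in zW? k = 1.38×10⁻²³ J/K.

556 zW

P_n = kTB = 1.38×10⁻²³ × 290 × 1.39×10² = 5.56×10⁻¹⁹ W = 556 zW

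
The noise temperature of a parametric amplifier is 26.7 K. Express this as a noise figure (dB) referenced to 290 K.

0.383 dB

F = 1 + T_e/T₀ = 1 + 26.7/290 = 1.09207
NF = 10 log₁₀(1.09207) = 0.383 dB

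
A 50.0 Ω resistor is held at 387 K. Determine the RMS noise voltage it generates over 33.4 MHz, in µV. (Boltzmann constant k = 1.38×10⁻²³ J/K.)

V_n = √(4kTRB)
4kTRB = 4 × 1.38×10⁻²³ × 387 × 5.00×10¹ × 3.34×10⁷ = 3.57×10⁻¹¹ V²
V_n = √(3.57×10⁻¹¹) = 5.97×10⁻⁶ V = 5.97 µV

5.97 µV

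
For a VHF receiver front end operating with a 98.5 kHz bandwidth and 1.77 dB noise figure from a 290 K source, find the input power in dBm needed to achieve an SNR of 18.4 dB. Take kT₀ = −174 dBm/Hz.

−103.9 dBm

Sensitivity = −174 + 10 log₁₀(B) + NF + SNR_min
= −174 + 49.93 + 1.77 + 18.4
= −103.90 dBm → −103.9 dBm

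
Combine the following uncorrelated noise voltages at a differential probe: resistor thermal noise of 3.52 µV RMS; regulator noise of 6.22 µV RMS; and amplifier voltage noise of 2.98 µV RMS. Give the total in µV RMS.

Uncorrelated sources add in power (mean-square): V_tot = √(ΣV_i²)
V_tot = √[(3.52×10⁻⁶)² + (6.22×10⁻⁶)² + (2.98×10⁻⁶)²] = 7.74×10⁻⁶ V = 7.74 µV

7.74 µV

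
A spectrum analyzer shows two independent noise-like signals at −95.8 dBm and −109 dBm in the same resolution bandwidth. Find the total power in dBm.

−95.6 dBm

Convert to linear, add, convert back:
P₁ = 2.63×10⁻¹³ W, P₂ = 1.26×10⁻¹⁴ W
P_tot = 2.76×10⁻¹³ W → 10 log₁₀(P_tot / 10⁻³) = −95.6 dBm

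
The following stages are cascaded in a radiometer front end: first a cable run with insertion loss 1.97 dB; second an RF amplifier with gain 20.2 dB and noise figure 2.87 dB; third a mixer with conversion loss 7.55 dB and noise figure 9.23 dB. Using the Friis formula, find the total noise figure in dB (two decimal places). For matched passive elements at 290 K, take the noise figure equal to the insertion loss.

Convert to linear (a loss of L dB is a gain of −L dB): F_i = 10^(NF_i/10), G_i = 10^(G_i,dB/10)
  Stage 1: F_1 = 10^(1.97/10) = 1.574, G_1 = 10^(−1.97/10) = 0.6353
  Stage 2: F_2 = 10^(2.87/10) = 1.936, G_2 = 10^(20.2/10) = 104.7
  Stage 3: F_3 = 10^(9.23/10) = 8.375, G_3 = 10^(−7.55/10) = 0.1758
Friis cascade:
  F = 1.574 + (1.936 − 1)/0.6353 + (8.375 − 1)/66.53 = 3.159
NF = 10 log₁₀(3.159) = 5.00 dB

5.00 dB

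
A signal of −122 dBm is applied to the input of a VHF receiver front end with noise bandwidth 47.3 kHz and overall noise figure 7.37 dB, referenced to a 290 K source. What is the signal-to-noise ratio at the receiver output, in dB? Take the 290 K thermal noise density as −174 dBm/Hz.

Noise floor: N = −174 + 10 log₁₀(B) + NF
10 log₁₀(4.73×10⁴) = 46.75 dB
N = −174 + 46.75 + 7.37 = −119.88 dBm
SNR = P_sig − N = −122 − (−119.88) = −2.12 dB → −2.1 dB

−2.1 dB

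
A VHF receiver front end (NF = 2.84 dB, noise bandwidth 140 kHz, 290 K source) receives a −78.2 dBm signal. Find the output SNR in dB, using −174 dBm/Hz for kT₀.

Noise floor: N = −174 + 10 log₁₀(B) + NF
10 log₁₀(1.40×10⁵) = 51.46 dB
N = −174 + 51.46 + 2.84 = −119.70 dBm
SNR = P_sig − N = −78.2 − (−119.70) = 41.50 dB → 41.5 dB

41.5 dB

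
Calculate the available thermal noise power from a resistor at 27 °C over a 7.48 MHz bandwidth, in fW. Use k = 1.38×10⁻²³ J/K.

31.0 fW

T = 27 °C + 273.15 = 300.15 K
P_n = kTB = 1.38×10⁻²³ × 300.15 × 7.48×10⁶ = 3.10×10⁻¹⁴ W = 31.0 fW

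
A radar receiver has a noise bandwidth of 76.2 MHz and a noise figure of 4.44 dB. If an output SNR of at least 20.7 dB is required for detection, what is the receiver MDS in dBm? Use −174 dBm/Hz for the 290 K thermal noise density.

Sensitivity = −174 + 10 log₁₀(B) + NF + SNR_min
= −174 + 78.82 + 4.44 + 20.7
= −70.04 dBm → −70.0 dBm

−70.0 dBm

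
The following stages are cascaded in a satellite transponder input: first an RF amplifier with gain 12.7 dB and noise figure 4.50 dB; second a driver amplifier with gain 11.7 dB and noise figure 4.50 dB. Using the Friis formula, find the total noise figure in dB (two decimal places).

Convert to linear (a loss of L dB is a gain of −L dB): F_i = 10^(NF_i/10), G_i = 10^(G_i,dB/10)
  Stage 1: F_1 = 10^(4.50/10) = 2.818, G_1 = 10^(12.7/10) = 18.62
  Stage 2: F_2 = 10^(4.50/10) = 2.818, G_2 = 10^(11.7/10) = 14.79
Friis cascade:
  F = 2.818 + (2.818 − 1)/18.62 = 2.916
NF = 10 log₁₀(2.916) = 4.65 dB

4.65 dB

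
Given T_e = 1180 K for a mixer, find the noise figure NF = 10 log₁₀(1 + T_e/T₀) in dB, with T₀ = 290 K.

F = 1 + T_e/T₀ = 1 + 1180/290 = 5.06897
NF = 10 log₁₀(5.06897) = 7.05 dB

7.05 dB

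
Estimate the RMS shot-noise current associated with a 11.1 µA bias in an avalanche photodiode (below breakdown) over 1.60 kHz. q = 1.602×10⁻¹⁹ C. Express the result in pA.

I_n = √(2qI·B)
2qI·B = 2 × 1.602×10⁻¹⁹ × 1.11×10⁻⁵ × 1.60×10³ = 5.69×10⁻²¹ A²
I_n = √(5.69×10⁻²¹) = 7.54×10⁻¹¹ A = 75.4 pA

75.4 pA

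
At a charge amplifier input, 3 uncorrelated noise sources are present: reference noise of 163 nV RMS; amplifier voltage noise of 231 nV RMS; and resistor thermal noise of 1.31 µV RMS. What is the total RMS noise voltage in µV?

Uncorrelated sources add in power (mean-square): V_tot = √(ΣV_i²)
V_tot = √[(1.63×10⁻⁷)² + (2.31×10⁻⁷)² + (1.31×10⁻⁶)²] = 1.34×10⁻⁶ V = 1.34 µV

1.34 µV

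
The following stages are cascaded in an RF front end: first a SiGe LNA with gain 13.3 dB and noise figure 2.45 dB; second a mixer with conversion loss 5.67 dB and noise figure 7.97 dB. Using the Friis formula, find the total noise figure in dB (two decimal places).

3.02 dB

Convert to linear (a loss of L dB is a gain of −L dB): F_i = 10^(NF_i/10), G_i = 10^(G_i,dB/10)
  Stage 1: F_1 = 10^(2.45/10) = 1.758, G_1 = 10^(13.3/10) = 21.38
  Stage 2: F_2 = 10^(7.97/10) = 6.266, G_2 = 10^(−5.67/10) = 0.2710
Friis cascade:
  F = 1.758 + (6.266 − 1)/21.38 = 2.004
NF = 10 log₁₀(2.004) = 3.02 dB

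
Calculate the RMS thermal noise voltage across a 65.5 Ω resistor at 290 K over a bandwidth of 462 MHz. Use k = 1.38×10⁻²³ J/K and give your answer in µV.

22.0 µV

V_n = √(4kTRB)
4kTRB = 4 × 1.38×10⁻²³ × 290 × 6.55×10¹ × 4.62×10⁸ = 4.84×10⁻¹⁰ V²
V_n = √(4.84×10⁻¹⁰) = 2.20×10⁻⁵ V = 22.0 µV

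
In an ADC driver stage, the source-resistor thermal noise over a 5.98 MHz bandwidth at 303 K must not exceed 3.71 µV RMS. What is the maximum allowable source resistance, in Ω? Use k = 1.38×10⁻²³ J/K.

138 Ω

Johnson–Nyquist: V_n = √(4kTRB) ⇒ R = V_n² / (4kTB)
4kTB = 4 × 1.38×10⁻²³ × 303 × 5.98×10⁶ = 1.00×10⁻¹³
R = (3.71×10⁻⁶)² / 1.00×10⁻¹³ = 1.38×10² Ω = 138 Ω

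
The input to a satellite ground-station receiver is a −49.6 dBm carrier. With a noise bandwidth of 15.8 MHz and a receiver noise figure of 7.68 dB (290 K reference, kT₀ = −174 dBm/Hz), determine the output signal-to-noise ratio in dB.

Noise floor: N = −174 + 10 log₁₀(B) + NF
10 log₁₀(1.58×10⁷) = 71.99 dB
N = −174 + 71.99 + 7.68 = −94.33 dBm
SNR = P_sig − N = −49.6 − (−94.33) = 44.73 dB → 44.7 dB

44.7 dB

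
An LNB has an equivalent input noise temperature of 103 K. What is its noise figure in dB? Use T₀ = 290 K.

1.32 dB

F = 1 + T_e/T₀ = 1 + 103/290 = 1.35517
NF = 10 log₁₀(1.35517) = 1.32 dB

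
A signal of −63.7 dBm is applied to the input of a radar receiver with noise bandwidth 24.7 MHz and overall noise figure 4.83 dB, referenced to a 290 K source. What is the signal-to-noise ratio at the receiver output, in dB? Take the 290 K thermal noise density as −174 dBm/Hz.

31.5 dB

Noise floor: N = −174 + 10 log₁₀(B) + NF
10 log₁₀(2.47×10⁷) = 73.93 dB
N = −174 + 73.93 + 4.83 = −95.24 dBm
SNR = P_sig − N = −63.7 − (−95.24) = 31.54 dB → 31.5 dB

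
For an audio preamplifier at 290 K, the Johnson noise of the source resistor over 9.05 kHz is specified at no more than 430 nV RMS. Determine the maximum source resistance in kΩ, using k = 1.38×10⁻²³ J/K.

1.28 kΩ

Johnson–Nyquist: V_n = √(4kTRB) ⇒ R = V_n² / (4kTB)
4kTB = 4 × 1.38×10⁻²³ × 290 × 9.05×10³ = 1.45×10⁻¹⁶
R = (4.30×10⁻⁷)² / 1.45×10⁻¹⁶ = 1.28×10³ Ω = 1.28 kΩ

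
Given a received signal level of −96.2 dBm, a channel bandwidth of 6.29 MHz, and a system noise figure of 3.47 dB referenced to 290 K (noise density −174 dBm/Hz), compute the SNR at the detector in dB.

6.3 dB

Noise floor: N = −174 + 10 log₁₀(B) + NF
10 log₁₀(6.29×10⁶) = 67.99 dB
N = −174 + 67.99 + 3.47 = −102.54 dBm
SNR = P_sig − N = −96.2 − (−102.54) = 6.34 dB → 6.3 dB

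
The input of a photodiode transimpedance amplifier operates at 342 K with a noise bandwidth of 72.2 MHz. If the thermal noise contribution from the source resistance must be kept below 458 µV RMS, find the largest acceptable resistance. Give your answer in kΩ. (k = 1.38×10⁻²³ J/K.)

Johnson–Nyquist: V_n = √(4kTRB) ⇒ R = V_n² / (4kTB)
4kTB = 4 × 1.38×10⁻²³ × 342 × 7.22×10⁷ = 1.36×10⁻¹²
R = (4.58×10⁻⁴)² / 1.36×10⁻¹² = 1.54×10⁵ Ω = 154 kΩ

154 kΩ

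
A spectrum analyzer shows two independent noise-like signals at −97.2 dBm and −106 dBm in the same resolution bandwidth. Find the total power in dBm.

−96.7 dBm

Convert to linear, add, convert back:
P₁ = 1.91×10⁻¹³ W, P₂ = 2.51×10⁻¹⁴ W
P_tot = 2.16×10⁻¹³ W → 10 log₁₀(P_tot / 10⁻³) = −96.7 dBm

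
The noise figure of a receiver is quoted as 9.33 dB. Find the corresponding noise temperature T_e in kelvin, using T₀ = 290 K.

F = 10^(9.33/10) = 8.57038
T_e = (F − 1)·T₀ = (8.57038 − 1) × 290 = 2195 K

2195 K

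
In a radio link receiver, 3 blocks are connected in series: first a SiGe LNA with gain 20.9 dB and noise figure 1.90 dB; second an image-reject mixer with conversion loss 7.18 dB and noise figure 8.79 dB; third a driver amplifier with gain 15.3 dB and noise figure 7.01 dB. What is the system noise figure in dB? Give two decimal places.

2.49 dB

Convert to linear (a loss of L dB is a gain of −L dB): F_i = 10^(NF_i/10), G_i = 10^(G_i,dB/10)
  Stage 1: F_1 = 10^(1.90/10) = 1.549, G_1 = 10^(20.9/10) = 123.0
  Stage 2: F_2 = 10^(8.79/10) = 7.568, G_2 = 10^(−7.18/10) = 0.1914
  Stage 3: F_3 = 10^(7.01/10) = 5.023, G_3 = 10^(15.3/10) = 33.88
Friis cascade:
  F = 1.549 + (7.568 − 1)/123.0 + (5.023 − 1)/23.55 = 1.773
NF = 10 log₁₀(1.773) = 2.49 dB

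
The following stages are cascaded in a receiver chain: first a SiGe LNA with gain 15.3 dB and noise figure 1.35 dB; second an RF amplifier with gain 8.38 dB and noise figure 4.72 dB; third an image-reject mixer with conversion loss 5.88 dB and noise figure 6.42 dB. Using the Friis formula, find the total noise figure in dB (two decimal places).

1.57 dB

Convert to linear (a loss of L dB is a gain of −L dB): F_i = 10^(NF_i/10), G_i = 10^(G_i,dB/10)
  Stage 1: F_1 = 10^(1.35/10) = 1.365, G_1 = 10^(15.3/10) = 33.88
  Stage 2: F_2 = 10^(4.72/10) = 2.965, G_2 = 10^(8.38/10) = 6.887
  Stage 3: F_3 = 10^(6.42/10) = 4.385, G_3 = 10^(−5.88/10) = 0.2582
Friis cascade:
  F = 1.365 + (2.965 − 1)/33.88 + (4.385 − 1)/233.3 = 1.437
NF = 10 log₁₀(1.437) = 1.57 dB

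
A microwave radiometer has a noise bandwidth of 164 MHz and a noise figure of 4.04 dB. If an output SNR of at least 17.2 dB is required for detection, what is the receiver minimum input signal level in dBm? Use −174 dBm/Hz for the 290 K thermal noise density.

Sensitivity = −174 + 10 log₁₀(B) + NF + SNR_min
= −174 + 82.15 + 4.04 + 17.2
= −70.61 dBm → −70.6 dBm

−70.6 dBm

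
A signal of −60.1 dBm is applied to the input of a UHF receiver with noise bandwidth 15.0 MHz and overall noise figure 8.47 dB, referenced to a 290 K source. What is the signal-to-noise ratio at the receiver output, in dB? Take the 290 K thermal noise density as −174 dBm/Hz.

Noise floor: N = −174 + 10 log₁₀(B) + NF
10 log₁₀(1.50×10⁷) = 71.76 dB
N = −174 + 71.76 + 8.47 = −93.77 dBm
SNR = P_sig − N = −60.1 − (−93.77) = 33.67 dB → 33.7 dB

33.7 dB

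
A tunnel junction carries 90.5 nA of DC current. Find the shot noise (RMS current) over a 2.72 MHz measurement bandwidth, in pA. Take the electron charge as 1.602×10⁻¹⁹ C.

I_n = √(2qI·B)
2qI·B = 2 × 1.602×10⁻¹⁹ × 9.05×10⁻⁸ × 2.72×10⁶ = 7.89×10⁻²⁰ A²
I_n = √(7.89×10⁻²⁰) = 2.81×10⁻¹⁰ A = 281 pA

281 pA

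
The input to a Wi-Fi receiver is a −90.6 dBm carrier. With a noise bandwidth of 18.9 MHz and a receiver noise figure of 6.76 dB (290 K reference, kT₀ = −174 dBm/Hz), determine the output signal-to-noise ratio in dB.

Noise floor: N = −174 + 10 log₁₀(B) + NF
10 log₁₀(1.89×10⁷) = 72.76 dB
N = −174 + 72.76 + 6.76 = −94.48 dBm
SNR = P_sig − N = −90.6 − (−94.48) = 3.88 dB → 3.9 dB

3.9 dB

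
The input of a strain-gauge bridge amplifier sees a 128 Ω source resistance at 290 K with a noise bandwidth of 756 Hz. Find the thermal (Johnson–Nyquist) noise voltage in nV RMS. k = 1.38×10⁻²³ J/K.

V_n = √(4kTRB)
4kTRB = 4 × 1.38×10⁻²³ × 290 × 1.28×10² × 7.56×10² = 1.55×10⁻¹⁵ V²
V_n = √(1.55×10⁻¹⁵) = 3.94×10⁻⁸ V = 39.4 nV

39.4 nV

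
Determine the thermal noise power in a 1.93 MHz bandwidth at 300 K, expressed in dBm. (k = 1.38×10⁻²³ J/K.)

−111.0 dBm

P_n = kTB = 1.38×10⁻²³ × 300 × 1.93×10⁶ = 7.99×10⁻¹⁵ W
In dBm: 10 log₁₀(7.99×10⁻¹⁵ / 10⁻³) = −111.0 dBm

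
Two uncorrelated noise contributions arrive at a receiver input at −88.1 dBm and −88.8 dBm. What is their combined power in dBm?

−85.4 dBm

Convert to linear, add, convert back:
P₁ = 1.55×10⁻¹² W, P₂ = 1.32×10⁻¹² W
P_tot = 2.87×10⁻¹² W → 10 log₁₀(P_tot / 10⁻³) = −85.4 dBm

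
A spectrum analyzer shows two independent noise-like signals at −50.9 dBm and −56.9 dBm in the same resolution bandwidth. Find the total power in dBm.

−49.9 dBm

Convert to linear, add, convert back:
P₁ = 8.13×10⁻⁹ W, P₂ = 2.04×10⁻⁹ W
P_tot = 1.02×10⁻⁸ W → 10 log₁₀(P_tot / 10⁻³) = −49.9 dBm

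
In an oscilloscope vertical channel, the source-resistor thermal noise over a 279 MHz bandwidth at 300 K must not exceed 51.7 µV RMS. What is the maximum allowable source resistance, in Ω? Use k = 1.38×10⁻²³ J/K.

579 Ω

Johnson–Nyquist: V_n = √(4kTRB) ⇒ R = V_n² / (4kTB)
4kTB = 4 × 1.38×10⁻²³ × 300 × 2.79×10⁸ = 4.62×10⁻¹²
R = (5.17×10⁻⁵)² / 4.62×10⁻¹² = 5.79×10² Ω = 579 Ω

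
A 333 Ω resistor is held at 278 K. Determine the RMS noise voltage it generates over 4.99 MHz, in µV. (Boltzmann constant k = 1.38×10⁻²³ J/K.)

5.05 µV

V_n = √(4kTRB)
4kTRB = 4 × 1.38×10⁻²³ × 278 × 3.33×10² × 4.99×10⁶ = 2.55×10⁻¹¹ V²
V_n = √(2.55×10⁻¹¹) = 5.05×10⁻⁶ V = 5.05 µV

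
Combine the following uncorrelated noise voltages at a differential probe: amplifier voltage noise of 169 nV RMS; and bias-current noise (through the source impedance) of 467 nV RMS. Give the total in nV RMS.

Uncorrelated sources add in power (mean-square): V_tot = √(ΣV_i²)
V_tot = √[(1.69×10⁻⁷)² + (4.67×10⁻⁷)²] = 4.97×10⁻⁷ V = 497 nV

497 nV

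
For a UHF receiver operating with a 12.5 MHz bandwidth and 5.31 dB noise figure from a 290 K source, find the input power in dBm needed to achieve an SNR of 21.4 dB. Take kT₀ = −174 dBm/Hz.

−76.3 dBm

Sensitivity = −174 + 10 log₁₀(B) + NF + SNR_min
= −174 + 70.97 + 5.31 + 21.4
= −76.32 dBm → −76.3 dBm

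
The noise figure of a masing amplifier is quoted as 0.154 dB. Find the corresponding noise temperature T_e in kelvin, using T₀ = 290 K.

F = 10^(0.154/10) = 1.0361
T_e = (F − 1)·T₀ = (1.0361 − 1) × 290 = 10.5 K

10.5 K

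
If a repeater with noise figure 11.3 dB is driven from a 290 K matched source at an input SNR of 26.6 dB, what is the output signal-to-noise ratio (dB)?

By definition F = SNR_in/SNR_out, so in dB: SNR_out = SNR_in − NF
SNR_out = 26.6 − 11.3 = 15.3 dB

15.3 dB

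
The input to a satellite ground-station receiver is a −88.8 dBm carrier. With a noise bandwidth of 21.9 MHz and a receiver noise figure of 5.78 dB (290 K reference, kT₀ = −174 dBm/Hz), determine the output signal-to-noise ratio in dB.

6.0 dB

Noise floor: N = −174 + 10 log₁₀(B) + NF
10 log₁₀(2.19×10⁷) = 73.4 dB
N = −174 + 73.4 + 5.78 = −94.82 dBm
SNR = P_sig − N = −88.8 − (−94.82) = 6.02 dB → 6.0 dB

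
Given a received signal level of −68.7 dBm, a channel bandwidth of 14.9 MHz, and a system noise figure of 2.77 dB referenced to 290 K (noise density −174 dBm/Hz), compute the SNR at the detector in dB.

Noise floor: N = −174 + 10 log₁₀(B) + NF
10 log₁₀(1.49×10⁷) = 71.73 dB
N = −174 + 71.73 + 2.77 = −99.50 dBm
SNR = P_sig − N = −68.7 − (−99.50) = 30.80 dB → 30.8 dB

30.8 dB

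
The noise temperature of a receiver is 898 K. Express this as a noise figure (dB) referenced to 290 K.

F = 1 + T_e/T₀ = 1 + 898/290 = 4.09655
NF = 10 log₁₀(4.09655) = 6.12 dB

6.12 dB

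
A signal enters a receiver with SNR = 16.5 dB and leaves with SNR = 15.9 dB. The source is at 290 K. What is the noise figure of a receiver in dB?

0.6 dB

NF (dB) = SNR_in(dB) − SNR_out(dB) when the source is at T₀
NF = 16.5 − 15.9 = 0.6 dB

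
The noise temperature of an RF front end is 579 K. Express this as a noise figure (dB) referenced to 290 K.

4.77 dB

F = 1 + T_e/T₀ = 1 + 579/290 = 2.99655
NF = 10 log₁₀(2.99655) = 4.77 dB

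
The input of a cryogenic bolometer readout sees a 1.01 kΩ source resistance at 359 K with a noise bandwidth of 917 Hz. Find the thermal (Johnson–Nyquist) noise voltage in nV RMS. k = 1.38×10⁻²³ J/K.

V_n = √(4kTRB)
4kTRB = 4 × 1.38×10⁻²³ × 359 × 1.01×10³ × 9.17×10² = 1.84×10⁻¹⁴ V²
V_n = √(1.84×10⁻¹⁴) = 1.35×10⁻⁷ V = 135 nV

135 nV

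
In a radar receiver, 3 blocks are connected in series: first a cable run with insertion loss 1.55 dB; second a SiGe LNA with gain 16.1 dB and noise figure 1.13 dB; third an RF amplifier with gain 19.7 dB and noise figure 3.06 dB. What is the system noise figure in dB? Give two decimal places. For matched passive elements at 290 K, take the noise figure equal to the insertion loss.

Convert to linear (a loss of L dB is a gain of −L dB): F_i = 10^(NF_i/10), G_i = 10^(G_i,dB/10)
  Stage 1: F_1 = 10^(1.55/10) = 1.429, G_1 = 10^(−1.55/10) = 0.6998
  Stage 2: F_2 = 10^(1.13/10) = 1.297, G_2 = 10^(16.1/10) = 40.74
  Stage 3: F_3 = 10^(3.06/10) = 2.023, G_3 = 10^(19.7/10) = 93.33
Friis cascade:
  F = 1.429 + (1.297 − 1)/0.6998 + (2.023 − 1)/28.51 = 1.889
NF = 10 log₁₀(1.889) = 2.76 dB

2.76 dB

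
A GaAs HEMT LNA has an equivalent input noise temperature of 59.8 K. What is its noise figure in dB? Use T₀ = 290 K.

0.814 dB

F = 1 + T_e/T₀ = 1 + 59.8/290 = 1.20621
NF = 10 log₁₀(1.20621) = 0.814 dB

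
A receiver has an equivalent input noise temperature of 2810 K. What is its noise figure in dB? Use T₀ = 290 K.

F = 1 + T_e/T₀ = 1 + 2810/290 = 10.6897
NF = 10 log₁₀(10.6897) = 10.29 dB

10.29 dB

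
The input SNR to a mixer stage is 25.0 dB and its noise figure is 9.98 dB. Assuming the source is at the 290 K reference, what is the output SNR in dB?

15.02 dB

By definition F = SNR_in/SNR_out, so in dB: SNR_out = SNR_in − NF
SNR_out = 25.0 − 9.98 = 15.02 dB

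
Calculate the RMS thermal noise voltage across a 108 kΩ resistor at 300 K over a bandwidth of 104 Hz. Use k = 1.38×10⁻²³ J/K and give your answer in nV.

431 nV

V_n = √(4kTRB)
4kTRB = 4 × 1.38×10⁻²³ × 300 × 1.08×10⁵ × 1.04×10² = 1.86×10⁻¹³ V²
V_n = √(1.86×10⁻¹³) = 4.31×10⁻⁷ V = 431 nV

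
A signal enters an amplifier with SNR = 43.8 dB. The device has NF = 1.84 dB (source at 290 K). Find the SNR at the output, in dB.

By definition F = SNR_in/SNR_out, so in dB: SNR_out = SNR_in − NF
SNR_out = 43.8 − 1.84 = 41.96 dB

41.96 dB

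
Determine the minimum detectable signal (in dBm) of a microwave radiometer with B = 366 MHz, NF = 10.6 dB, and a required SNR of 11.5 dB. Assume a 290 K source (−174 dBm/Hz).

Sensitivity = −174 + 10 log₁₀(B) + NF + SNR_min
= −174 + 85.63 + 10.6 + 11.5
= −66.27 dBm → −66.3 dBm

−66.3 dBm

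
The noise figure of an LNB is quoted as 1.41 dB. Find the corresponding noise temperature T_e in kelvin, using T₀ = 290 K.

111 K

F = 10^(1.41/10) = 1.38357
T_e = (F − 1)·T₀ = (1.38357 − 1) × 290 = 111 K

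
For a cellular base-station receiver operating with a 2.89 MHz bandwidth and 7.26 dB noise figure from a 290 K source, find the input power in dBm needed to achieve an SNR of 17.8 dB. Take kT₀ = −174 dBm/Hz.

−84.3 dBm

Sensitivity = −174 + 10 log₁₀(B) + NF + SNR_min
= −174 + 64.61 + 7.26 + 17.8
= −84.33 dBm → −84.3 dBm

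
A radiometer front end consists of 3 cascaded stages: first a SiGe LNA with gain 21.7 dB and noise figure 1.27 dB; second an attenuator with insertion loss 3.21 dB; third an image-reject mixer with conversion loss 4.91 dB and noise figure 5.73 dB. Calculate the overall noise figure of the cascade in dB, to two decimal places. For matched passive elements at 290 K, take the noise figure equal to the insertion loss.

1.42 dB

Convert to linear (a loss of L dB is a gain of −L dB): F_i = 10^(NF_i/10), G_i = 10^(G_i,dB/10)
  Stage 1: F_1 = 10^(1.27/10) = 1.340, G_1 = 10^(21.7/10) = 147.9
  Stage 2: F_2 = 10^(3.21/10) = 2.094, G_2 = 10^(−3.21/10) = 0.4775
  Stage 3: F_3 = 10^(5.73/10) = 3.741, G_3 = 10^(−4.91/10) = 0.3228
Friis cascade:
  F = 1.340 + (2.094 − 1)/147.9 + (3.741 − 1)/70.63 = 1.386
NF = 10 log₁₀(1.386) = 1.42 dB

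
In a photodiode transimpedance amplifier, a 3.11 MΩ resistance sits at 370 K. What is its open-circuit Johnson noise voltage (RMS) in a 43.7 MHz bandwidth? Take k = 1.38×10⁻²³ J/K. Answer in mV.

V_n = √(4kTRB)
4kTRB = 4 × 1.38×10⁻²³ × 370 × 3.11×10⁶ × 4.37×10⁷ = 2.78×10⁻⁶ V²
V_n = √(2.78×10⁻⁶) = 1.67×10⁻³ V = 1.67 mV

1.67 mV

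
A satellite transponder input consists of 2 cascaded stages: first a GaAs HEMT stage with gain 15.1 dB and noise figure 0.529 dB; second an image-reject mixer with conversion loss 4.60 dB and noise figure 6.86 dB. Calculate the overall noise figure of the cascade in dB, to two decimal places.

0.96 dB

Convert to linear (a loss of L dB is a gain of −L dB): F_i = 10^(NF_i/10), G_i = 10^(G_i,dB/10)
  Stage 1: F_1 = 10^(0.529/10) = 1.130, G_1 = 10^(15.1/10) = 32.36
  Stage 2: F_2 = 10^(6.86/10) = 4.853, G_2 = 10^(−4.60/10) = 0.3467
Friis cascade:
  F = 1.130 + (4.853 − 1)/32.36 = 1.249
NF = 10 log₁₀(1.249) = 0.96 dB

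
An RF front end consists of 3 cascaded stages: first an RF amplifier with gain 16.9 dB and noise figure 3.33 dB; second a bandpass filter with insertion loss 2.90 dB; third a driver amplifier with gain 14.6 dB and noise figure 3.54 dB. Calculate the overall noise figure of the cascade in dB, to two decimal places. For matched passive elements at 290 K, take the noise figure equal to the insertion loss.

Convert to linear (a loss of L dB is a gain of −L dB): F_i = 10^(NF_i/10), G_i = 10^(G_i,dB/10)
  Stage 1: F_1 = 10^(3.33/10) = 2.153, G_1 = 10^(16.9/10) = 48.98
  Stage 2: F_2 = 10^(2.90/10) = 1.950, G_2 = 10^(−2.90/10) = 0.5129
  Stage 3: F_3 = 10^(3.54/10) = 2.259, G_3 = 10^(14.6/10) = 28.84
Friis cascade:
  F = 2.153 + (1.950 − 1)/48.98 + (2.259 − 1)/25.12 = 2.222
NF = 10 log₁₀(2.222) = 3.47 dB

3.47 dB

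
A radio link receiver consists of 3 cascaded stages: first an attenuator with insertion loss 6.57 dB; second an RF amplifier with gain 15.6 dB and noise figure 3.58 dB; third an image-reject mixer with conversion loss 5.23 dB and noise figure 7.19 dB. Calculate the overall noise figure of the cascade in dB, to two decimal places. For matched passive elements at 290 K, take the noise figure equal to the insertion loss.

Convert to linear (a loss of L dB is a gain of −L dB): F_i = 10^(NF_i/10), G_i = 10^(G_i,dB/10)
  Stage 1: F_1 = 10^(6.57/10) = 4.539, G_1 = 10^(−6.57/10) = 0.2203
  Stage 2: F_2 = 10^(3.58/10) = 2.280, G_2 = 10^(15.6/10) = 36.31
  Stage 3: F_3 = 10^(7.19/10) = 5.236, G_3 = 10^(−5.23/10) = 0.2999
Friis cascade:
  F = 4.539 + (2.280 − 1)/0.2203 + (5.236 − 1)/7.998 = 10.88
NF = 10 log₁₀(10.88) = 10.37 dB

10.37 dB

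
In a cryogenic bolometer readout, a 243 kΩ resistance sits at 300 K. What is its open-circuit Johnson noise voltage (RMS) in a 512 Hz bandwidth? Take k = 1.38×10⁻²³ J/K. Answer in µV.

1.44 µV

V_n = √(4kTRB)
4kTRB = 4 × 1.38×10⁻²³ × 300 × 2.43×10⁵ × 5.12×10² = 2.06×10⁻¹² V²
V_n = √(2.06×10⁻¹²) = 1.44×10⁻⁶ V = 1.44 µV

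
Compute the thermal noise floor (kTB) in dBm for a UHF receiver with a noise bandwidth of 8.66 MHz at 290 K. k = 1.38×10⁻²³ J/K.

P_n = kTB = 1.38×10⁻²³ × 290 × 8.66×10⁶ = 3.47×10⁻¹⁴ W
In dBm: 10 log₁₀(3.47×10⁻¹⁴ / 10⁻³) = −104.6 dBm

−104.6 dBm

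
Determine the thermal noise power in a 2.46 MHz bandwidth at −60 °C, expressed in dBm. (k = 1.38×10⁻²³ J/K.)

T = −60 °C + 273.15 = 213.15 K
P_n = kTB = 1.38×10⁻²³ × 213.15 × 2.46×10⁶ = 7.24×10⁻¹⁵ W
In dBm: 10 log₁₀(7.24×10⁻¹⁵ / 10⁻³) = −111.4 dBm

−111.4 dBm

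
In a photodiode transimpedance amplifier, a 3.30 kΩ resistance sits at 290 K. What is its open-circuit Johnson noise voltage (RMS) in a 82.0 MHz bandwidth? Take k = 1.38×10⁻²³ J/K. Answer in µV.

65.8 µV

V_n = √(4kTRB)
4kTRB = 4 × 1.38×10⁻²³ × 290 × 3.30×10³ × 8.20×10⁷ = 4.33×10⁻⁹ V²
V_n = √(4.33×10⁻⁹) = 6.58×10⁻⁵ V = 65.8 µV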